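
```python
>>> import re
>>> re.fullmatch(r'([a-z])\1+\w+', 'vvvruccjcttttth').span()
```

`\1` is not a pattern — it's the concrete string captured by group 1, re-applied verbatim.
`re.fullmatch` requires the pattern to consume the entire string.
The match spans [0:15] → 'vvvruccjcttttth'.
Captured: group 1 = 'v'.

(0, 15)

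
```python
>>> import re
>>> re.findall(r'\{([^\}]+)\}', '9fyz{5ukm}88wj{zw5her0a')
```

['5ukm']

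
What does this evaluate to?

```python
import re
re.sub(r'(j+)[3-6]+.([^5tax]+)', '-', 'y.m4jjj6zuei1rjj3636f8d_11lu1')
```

'y.m4-'

This matches one or more of a literal 'j' (captured); then one or more of a character in [3-6], then any character; then one or more of any character except [5tax] (captured).
Each match is replaced by '-'.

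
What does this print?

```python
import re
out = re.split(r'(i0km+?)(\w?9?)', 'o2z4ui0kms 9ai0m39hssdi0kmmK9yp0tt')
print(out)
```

This matches the literal 'i0k', then one or more of a literal 'm' (lazy) (captured); then optionally a word character, then optionally the literal '9' (captured).
With the lazy modifier that quantifier settles for the fewest repetitions that let the rest of the pattern succeed (the atoms after it are unaffected and can still be greedy).
Matches to split on: at [5:10] → 'i0kms'; at [22:27] → 'i0kmm'.
`re.split` interleaves the captured-group text with the surrounding fragments.

['o2z4u', 'i0km', 's', ' 9ai0m39hssd', 'i0km', 'm', 'K9yp0tt']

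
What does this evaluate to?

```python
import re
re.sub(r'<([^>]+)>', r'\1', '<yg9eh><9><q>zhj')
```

'yg9eh9qzhj'

Matches: at [0:7] → '<yg9eh>'; at [7:10] → '<9>'; at [10:13] → '<q>'.
`\1` in the replacement pulls in group 1's text for each match.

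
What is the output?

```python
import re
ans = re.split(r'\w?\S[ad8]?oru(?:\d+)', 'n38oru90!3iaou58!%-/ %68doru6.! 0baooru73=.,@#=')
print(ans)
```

['', '!3iaou58!%-/ %', '.! 0b', '=.,@#=']

The pattern matches optionally a word character, then a non-whitespace character; then optionally one of [ad8], then the literal 'oru'; then one or more of a digit (non-capturing group).
Each match becomes a cut point; 4 segments remain.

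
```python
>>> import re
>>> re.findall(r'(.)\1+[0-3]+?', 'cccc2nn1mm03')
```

['c', 'n', 'm']

The backreference `\1` re-matches whatever the first group consumed, character for character.
Scanning left to right: at [0:5] match 'cccc2', group 1 = 'c'; at [5:8] match 'nn1', group 1 = 'n'; at [8:11] match 'mm0', group 1 = 'm'.
One capturing group, so `findall` returns just the captured substring from each match — 3 in all.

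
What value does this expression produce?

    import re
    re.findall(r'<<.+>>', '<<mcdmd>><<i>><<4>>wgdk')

['<<mcdmd>><<i>><<4>>']

Matches: at [0:19] → '<<mcdmd>><<i>><<4>>'.
`findall` yields the raw match text (1 of them) because the pattern has no groups.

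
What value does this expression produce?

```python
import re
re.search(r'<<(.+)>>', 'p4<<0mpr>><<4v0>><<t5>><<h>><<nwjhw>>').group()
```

'<<0mpr>><<4v0>><<t5>><<h>><<nwjhw>>'

Unlike `match`, `search` isn't anchored — it looks for the pattern anywhere in the string.
The match spans [2:37] → '<<0mpr>><<4v0>><<t5>><<h>><<nwjhw>>'.
Captured: group 1 = '0mpr>><<4v0>><<t5>><<h>><<nwjhw'.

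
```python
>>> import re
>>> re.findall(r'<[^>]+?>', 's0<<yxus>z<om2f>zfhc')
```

No capturing groups, so `findall` returns the 2 full match strings.

['<<yxus>', '<om2f>']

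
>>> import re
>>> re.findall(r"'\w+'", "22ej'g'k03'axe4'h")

Matches: at [4:7] → "'g'"; at [10:16] → "'axe4'".
With no groups in the pattern, `findall` gives back each whole match — 2 here.

["'g'", "'axe4'"]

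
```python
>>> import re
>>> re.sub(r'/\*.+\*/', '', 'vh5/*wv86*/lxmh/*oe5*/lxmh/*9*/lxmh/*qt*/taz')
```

Matches: at [3:41] → '/*wv86*/lxmh/*oe5*/lxmh/*9*/lxmh/*qt*/'.
`sub` substitutes '' at each match site.

'vh5taz'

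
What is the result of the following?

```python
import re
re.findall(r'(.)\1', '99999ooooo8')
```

`\1` is not a pattern — it's the concrete string captured by group 1, re-applied verbatim.
Matches: at [0:2] match '99', group 1 = '9'; at [2:4] match '99', group 1 = '9'; at [5:7] match 'oo', group 1 = 'o'; at [7:9] match 'oo', group 1 = 'o'.
One capturing group, so `findall` returns just the captured substring from each match — 4 in all.

['9', '9', 'o', 'o']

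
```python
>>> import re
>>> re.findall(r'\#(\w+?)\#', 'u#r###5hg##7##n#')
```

Scanning left to right: at [1:4] match '#r#', group 1 = 'r'; at [5:10] match '#5hg#', group 1 = '5hg'; at [10:13] match '#7#', group 1 = '7'; at [13:16] match '#n#', group 1 = 'n'.
With a single group, `findall` returns only what that group captured — 4 items.

['r', '5hg', '7', 'n']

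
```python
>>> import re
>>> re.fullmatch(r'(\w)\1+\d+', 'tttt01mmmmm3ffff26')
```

`re.fullmatch` requires the pattern to consume the entire string.
Here there's no way to consume every character, so the call returns None.

None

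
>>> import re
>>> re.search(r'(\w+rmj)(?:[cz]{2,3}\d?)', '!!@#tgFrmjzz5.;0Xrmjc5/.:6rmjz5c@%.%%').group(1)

'tgFrmj'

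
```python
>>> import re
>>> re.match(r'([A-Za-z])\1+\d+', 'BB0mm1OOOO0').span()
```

`\1` is not a pattern — it's the concrete string captured by group 1, re-applied verbatim.
`re.match` only tries the pattern at the start of the string.
The match spans [0:3] → 'BB0'.
Captured: group 1 = 'B'.

(0, 3)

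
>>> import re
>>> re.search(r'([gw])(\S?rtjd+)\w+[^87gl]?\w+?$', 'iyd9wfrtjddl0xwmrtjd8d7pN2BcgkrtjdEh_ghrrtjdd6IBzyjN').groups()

The match spans [4:52] → 'wfrtjddl0xwmrtjd8d7pN2BcgkrtjdEh_ghrrtjdd6IBzyjN'.
Captured: group 1 = 'w', group 2 = 'frtjdd'.

('w', 'frtjdd')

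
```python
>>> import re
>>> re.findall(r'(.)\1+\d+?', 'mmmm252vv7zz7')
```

After group 1 captures some text, `\1` only succeeds where that same text appears again.
Scanning left to right: at [0:5] match 'mmmm2', group 1 = 'm'; at [7:10] match 'vv7', group 1 = 'v'; at [10:13] match 'zz7', group 1 = 'z'.
`findall` collects group 1 from each match (3 total).

['m', 'v', 'z']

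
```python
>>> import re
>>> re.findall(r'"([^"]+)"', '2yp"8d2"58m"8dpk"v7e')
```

Scanning left to right: at [3:8] match '"8d2"', group 1 = '8d2'; at [11:17] match '"8dpk"', group 1 = '8dpk'.
Because there's exactly one group, `findall` drops the full match and keeps group 1 from each hit.

['8d2', '8dpk']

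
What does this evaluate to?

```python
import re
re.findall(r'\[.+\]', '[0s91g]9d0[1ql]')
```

Walking the string: at [0:15] → '[0s91g]9d0[1ql]'.
No capturing groups, so `findall` returns the 1 full match string.

['[0s91g]9d0[1ql]']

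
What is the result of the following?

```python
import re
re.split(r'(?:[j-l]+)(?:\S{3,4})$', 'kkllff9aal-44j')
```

['kkllff9aa', '']

Pattern: one or more of a character in [j-l] (non-capturing group); then 3 to 4 of a non-whitespace character (non-capturing group); then anchored at the end.
Matches to split on: at [9:14] → 'l-44j'.
Splitting on the pattern gives 2 pieces.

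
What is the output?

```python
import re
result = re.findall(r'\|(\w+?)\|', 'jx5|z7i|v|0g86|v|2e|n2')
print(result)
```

['z7i', '0g86', '2e']

Matches: at [3:8] match '|z7i|', group 1 = 'z7i'; at [9:15] match '|0g86|', group 1 = '0g86'; at [16:20] match '|2e|', group 1 = '2e'.
One capturing group, so `findall` returns just the captured substring from each match — 3 in all.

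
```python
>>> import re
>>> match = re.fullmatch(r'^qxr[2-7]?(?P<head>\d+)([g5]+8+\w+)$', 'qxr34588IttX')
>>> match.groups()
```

('4', '588IttX')

This matches anchored at the start of the string; then the literal 'qxr', then optionally a character in [2-7]; then one or more of a digit (captured as 'head'); then one or more of one of [g5], then one or more of a literal '8', then one or more of a word character (captured); then anchored at the end.
`re.fullmatch` is like wrapping the pattern in `^…$` (in single-line mode).
The match spans [0:12] → 'qxr34588IttX'.
Captured: group 1 = '4', group 2 = '588IttX'.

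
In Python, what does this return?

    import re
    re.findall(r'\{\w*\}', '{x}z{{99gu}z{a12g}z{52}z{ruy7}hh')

['{x}', '{99gu}', '{a12g}', '{52}', '{ruy7}']

`findall` yields the raw match text (5 of them) because the pattern has no groups.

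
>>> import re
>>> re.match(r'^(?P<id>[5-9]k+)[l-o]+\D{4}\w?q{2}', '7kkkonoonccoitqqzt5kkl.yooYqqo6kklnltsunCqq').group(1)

'7kkk'

The pattern matches anchored at the start of the string; then a character in [5-9], then one or more of the literal 'k' (captured as 'id'); then one or more of a character in [l-o], then exactly 4 of a non-digit; then optionally a word character, then exactly 2 of the literal 'q'.
`match` is anchored at position 0; if the pattern doesn't fit there, it returns None.
The match spans [0:16] → '7kkkonoonccoitqq'.
Captured: group 1 = '7kkk'.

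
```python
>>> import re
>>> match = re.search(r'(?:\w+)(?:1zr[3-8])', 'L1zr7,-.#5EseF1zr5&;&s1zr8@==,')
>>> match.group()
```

Pattern: one or more of a word character (non-capturing group); then the literal '1z', then the literal 'r', then a character in [3-8] (non-capturing group).
`re.search` scans for the first position where the pattern succeeds.
The match spans [0:5] → 'L1zr7'.

'L1zr7'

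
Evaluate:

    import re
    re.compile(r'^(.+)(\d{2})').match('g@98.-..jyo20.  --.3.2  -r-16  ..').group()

'g@98.-..jyo20.  --.3.2  -r-16'

Pattern: anchored at the start of the string; then one or more of any character (captured); then exactly 2 of a digit (captured).
`re.match` only tries the pattern at the start of the string.
The match spans [0:29] → 'g@98.-..jyo20.  --.3.2  -r-16'.
Captured: group 1 = 'g@98.-..jyo20.  --.3.2  -r-', group 2 = '16'.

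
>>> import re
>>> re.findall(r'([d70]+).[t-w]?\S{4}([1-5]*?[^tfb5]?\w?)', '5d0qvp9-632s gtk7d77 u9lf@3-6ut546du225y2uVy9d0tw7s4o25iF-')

[('d0', '32'), ('7d77', '3'), ('d', '2u'), ('d0', '25')]

This matches one or more of one of [d70] (captured); then any character, then optionally a character in [t-w], then exactly 4 of a non-whitespace character; then zero or more of a character in [1-5] (lazy), then optionally any character except [tfb5], then optionally a word character (captured).
Because the quantifier is non-greedy, it stops expanding at the earliest point where the rest of the pattern can succeed.
Matches: at [1:11] match 'd0qvp9-632', groups = ('d0', '32'); at [16:27] match '7d77 u9lf@3', groups = ('7d77', '3'); at [34:42] match 'du225y2u', groups = ('d', '2u'); at [45:55] match 'd0tw7s4o25', groups = ('d0', '25').
`findall` packs the 2 group values into a tuple for every match.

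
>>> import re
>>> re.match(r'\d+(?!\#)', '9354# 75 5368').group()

'935'

`match` is anchored at position 0; if the pattern doesn't fit there, it returns None.
The match spans [0:3] → '935'.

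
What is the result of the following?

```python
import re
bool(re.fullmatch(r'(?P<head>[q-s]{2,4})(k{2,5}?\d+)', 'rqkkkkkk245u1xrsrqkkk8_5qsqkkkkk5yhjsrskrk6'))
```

False

`re.fullmatch` requires the pattern to consume the entire string.
Here the string isn't matched end-to-end, so the call returns None, and `bool(None)` is False.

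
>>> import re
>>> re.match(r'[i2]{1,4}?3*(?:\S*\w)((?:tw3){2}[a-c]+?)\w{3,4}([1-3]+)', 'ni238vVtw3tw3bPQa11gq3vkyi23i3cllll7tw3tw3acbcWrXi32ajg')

None

This matches 1 to 4 of one of [i2] (lazy), then zero or more of a literal '3'; then zero or more of a non-whitespace character, then a word character (non-capturing group); then the literal 'tw3' repeated 2 times, then one or more of a character in [a-c] (lazy) (captured); then 3 to 4 of a word character; then one or more of a character in [1-3] (captured).
`re.match` only tries the pattern at the start of the string.
Here position 0 doesn't satisfy it, so the call returns None.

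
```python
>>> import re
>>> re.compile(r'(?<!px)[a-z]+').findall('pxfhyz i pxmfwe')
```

`(?!…)`/`(?<!…)` only lets a position through if the neighbouring text does NOT match; no characters are consumed.
Matches: at [0:6] → 'pxfhyz'; at [7:8] → 'i'; at [9:15] → 'pxmfwe'.
No capturing groups, so `findall` returns the 3 full match strings.

['pxfhyz', 'i', 'pxmfwe']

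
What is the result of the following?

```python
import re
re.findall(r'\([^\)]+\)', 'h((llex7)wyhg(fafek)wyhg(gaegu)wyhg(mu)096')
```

`findall` yields the raw match text (4 of them) because the pattern has no groups.

['((llex7)', '(fafek)', '(gaegu)', '(mu)']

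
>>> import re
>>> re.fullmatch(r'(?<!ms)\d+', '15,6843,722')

None

`(?!…)`/`(?<!…)` only lets a position through if the neighbouring text does NOT match; no characters are consumed.
`re.fullmatch` requires the pattern to consume the entire string.
Here there's no way to consume every character, so the call returns None.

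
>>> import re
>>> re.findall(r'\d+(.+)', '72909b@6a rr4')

One capturing group, so `findall` returns just the captured substring from the one match — 1 in all.

['b@6a rr4']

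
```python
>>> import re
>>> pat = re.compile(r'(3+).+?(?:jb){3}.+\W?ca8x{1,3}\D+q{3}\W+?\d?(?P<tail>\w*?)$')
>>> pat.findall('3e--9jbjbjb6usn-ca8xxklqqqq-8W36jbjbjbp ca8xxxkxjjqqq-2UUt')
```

Pattern: one or more of a literal '3' (captured); then one or more of any character (lazy); then the literal 'jb' repeated 3 times, then one or more of any character, then optionally a non-word character; then the literal 'ca8', then 1 to 3 of a literal 'x', then one or more of a non-digit; then exactly 3 of a literal 'q', then one or more of a non-word character (lazy), then optionally a digit; then zero or more of a word character (lazy) (captured as 'tail'); then anchored at the end.
Matches: at [0:58] match '3e--9jbjbjb6usn-ca8xxklqqqq-8W36jbjbjbp ca8xxxkxjjqqq-2UUt', groups = ('3', 'UUt').
`findall` packs the 2 group values into a tuple for every match.

[('3', 'UUt')]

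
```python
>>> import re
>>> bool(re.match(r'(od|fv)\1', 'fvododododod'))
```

False

With `match`, the pattern is implicitly anchored at the beginning.
Here the string doesn't start with a match, so the call returns None, and `bool(None)` is False.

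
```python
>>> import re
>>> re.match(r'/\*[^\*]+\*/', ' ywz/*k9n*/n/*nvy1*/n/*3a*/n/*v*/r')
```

`match` is anchored at position 0; if the pattern doesn't fit there, it returns None.
Here the string doesn't start with a match, so the call returns None.

None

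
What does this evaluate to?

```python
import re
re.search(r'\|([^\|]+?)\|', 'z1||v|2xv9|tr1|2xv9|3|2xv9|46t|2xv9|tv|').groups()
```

Unlike `match`, `search` isn't anchored — it looks for the pattern anywhere in the string.
The match spans [3:6] → '|v|'.
Captured: group 1 = 'v'.

('v',)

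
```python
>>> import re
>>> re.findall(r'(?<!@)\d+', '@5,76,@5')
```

['76']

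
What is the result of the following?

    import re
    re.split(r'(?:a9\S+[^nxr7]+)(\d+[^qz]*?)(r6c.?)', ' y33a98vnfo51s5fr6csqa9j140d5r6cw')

Because the pattern has a capturing group, `split` also inserts each captured text between the pieces.

[' y33', '5', 'r6cw', '']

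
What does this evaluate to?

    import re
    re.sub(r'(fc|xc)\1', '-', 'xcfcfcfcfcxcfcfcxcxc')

'xc--xc--'

`\1` has to match the exact text group 1 already captured.
Matches: at [2:6] → 'fcfc'; at [6:10] → 'fcfc'; at [12:16] → 'fcfc'; at [16:20] → 'xcxc'.
Each match is replaced by '-'.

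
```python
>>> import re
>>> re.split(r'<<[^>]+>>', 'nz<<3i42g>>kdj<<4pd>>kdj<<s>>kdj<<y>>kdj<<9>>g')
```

Matches to split on: at [2:11] → '<<3i42g>>'; at [14:21] → '<<4pd>>'; at [24:29] → '<<s>>'; at [32:37] → '<<y>>'; at [40:45] → '<<9>>'.
Each match becomes a cut point; 6 segments remain.

['nz', 'kdj', 'kdj', 'kdj', 'kdj', 'g']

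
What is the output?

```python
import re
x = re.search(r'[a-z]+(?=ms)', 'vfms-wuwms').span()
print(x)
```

The `(?=…)`/`(?<=…)` assertion just peeks at neighbouring text; it doesn't advance the match position.
`search` walks the string left to right and returns the first match it finds.
The match spans [0:2] → 'vf'.

(0, 2)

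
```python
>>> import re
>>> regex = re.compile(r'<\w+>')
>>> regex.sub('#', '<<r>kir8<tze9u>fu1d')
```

Every occurrence is swapped for '#'.

'<#kir8#fu1d'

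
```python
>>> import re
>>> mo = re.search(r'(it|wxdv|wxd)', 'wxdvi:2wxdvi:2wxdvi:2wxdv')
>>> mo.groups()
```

The match spans [0:4] → 'wxdv'.
Captured: group 1 = 'wxdv'.

('wxdv',)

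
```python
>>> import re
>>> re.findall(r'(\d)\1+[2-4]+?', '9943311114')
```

['9', '1']

The backreference `\1` re-matches whatever the first group consumed, character for character.
With a single group, `findall` returns only what that group captured — 2 items.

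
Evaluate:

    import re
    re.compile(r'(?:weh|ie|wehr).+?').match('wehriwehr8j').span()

(0, 4)

`match` is anchored at position 0; if the pattern doesn't fit there, it returns None.
The match spans [0:4] → 'wehr'.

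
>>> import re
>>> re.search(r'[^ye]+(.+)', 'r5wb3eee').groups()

('eee',)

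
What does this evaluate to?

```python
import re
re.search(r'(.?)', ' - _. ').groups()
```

(' ',)

The pattern matches optionally any character (captured).
`re.search` scans for the first position where the pattern succeeds.
The match spans [0:1] → ' '.
Captured: group 1 = ' '.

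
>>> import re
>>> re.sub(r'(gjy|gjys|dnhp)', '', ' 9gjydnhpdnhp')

Matches: at [2:5] → 'gjy'; at [5:9] → 'dnhp'; at [9:13] → 'dnhp'.
Every occurrence is swapped for ''.

' 9'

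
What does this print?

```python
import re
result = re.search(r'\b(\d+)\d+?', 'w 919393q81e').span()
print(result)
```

This matches a word boundary (`\b`, zero-width); then one or more of a digit (captured); then one or more of a digit (lazy).
Unlike `match`, `search` isn't anchored — it looks for the pattern anywhere in the string.
The match spans [2:8] → '919393'.
Captured: group 1 = '91939'.

(2, 8)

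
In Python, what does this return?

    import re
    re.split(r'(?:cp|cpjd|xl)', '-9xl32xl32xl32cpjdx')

['-9', '32', '32', '32', 'jdx']

Branches in `(...|...)` are attempted left-to-right; the first branch that allows the whole pattern to succeed is taken.
Matches to split on: at [2:4] → 'xl'; at [6:8] → 'xl'; at [10:12] → 'xl'; at [14:16] → 'cp'.
`split` removes every match and returns the 5 fragments in between.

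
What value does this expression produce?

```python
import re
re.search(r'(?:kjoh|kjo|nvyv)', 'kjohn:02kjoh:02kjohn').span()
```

`|` is ordered: at each position the engine commits to the first alternative that works.
`search` walks the string left to right and returns the first match it finds.
The match spans [0:4] → 'kjoh'.

(0, 4)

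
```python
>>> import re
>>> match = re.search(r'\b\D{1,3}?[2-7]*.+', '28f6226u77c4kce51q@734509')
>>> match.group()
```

Pattern: a word boundary (`\b`, zero-width); then 1 to 3 of a non-digit (lazy), then zero or more of a character in [2-7]; then one or more of any character.
The match spans [18:25] → '@734509'.

'@734509'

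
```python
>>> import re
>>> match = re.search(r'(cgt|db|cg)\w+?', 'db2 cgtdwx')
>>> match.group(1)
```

`search` walks the string left to right and returns the first match it finds.
The match spans [0:3] → 'db2'.
Captured: group 1 = 'db'.

'db'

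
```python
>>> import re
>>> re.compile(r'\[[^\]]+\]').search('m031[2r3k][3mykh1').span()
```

(4, 10)

The match spans [4:10] → '[2r3k]'.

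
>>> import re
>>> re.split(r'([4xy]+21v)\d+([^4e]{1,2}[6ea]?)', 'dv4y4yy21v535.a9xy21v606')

['dv', '4y4yy21v', '.a', '9', 'xy21v', '6', '']

The group in the pattern means `split` returns the separators' captures alongside the pieces.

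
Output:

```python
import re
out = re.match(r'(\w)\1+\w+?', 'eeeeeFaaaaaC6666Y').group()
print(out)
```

eeeeeF

A backreference is literal: `\1` must see the identical characters the first group matched.
`match` is anchored at position 0; if the pattern doesn't fit there, it returns None.
The match spans [0:6] → 'eeeeeF'.
Captured: group 1 = 'e'.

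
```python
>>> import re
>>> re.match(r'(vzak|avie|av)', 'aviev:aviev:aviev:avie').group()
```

'avie'

`match` is anchored at position 0; if the pattern doesn't fit there, it returns None.
The match spans [0:4] → 'avie'.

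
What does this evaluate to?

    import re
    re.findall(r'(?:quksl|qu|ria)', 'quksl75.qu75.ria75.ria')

['quksl', 'qu', 'ria', 'ria']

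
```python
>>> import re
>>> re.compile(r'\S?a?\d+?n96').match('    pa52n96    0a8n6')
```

This matches optionally a non-whitespace character, then optionally a literal 'a'; then one or more of a digit (lazy), then the literal 'n96'.
`re.match` won't scan ahead — the pattern has to work from the very first character.
Here the string doesn't start with a match, so the call returns None.

None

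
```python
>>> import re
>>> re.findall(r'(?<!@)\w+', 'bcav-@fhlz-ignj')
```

The negative lookaround is zero-width — it rules out positions where the adjacent text would match, without consuming anything.
Scanning left to right: at [0:4] → 'bcav'; at [7:10] → 'hlz'; at [11:15] → 'ignj'.
With no groups in the pattern, `findall` gives back each whole match — 3 here.

['bcav', 'hlz', 'ignj']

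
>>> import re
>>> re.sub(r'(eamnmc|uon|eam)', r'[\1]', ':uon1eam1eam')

Matches: at [1:4] → 'uon'; at [5:8] → 'eam'; at [9:12] → 'eam'.
Each match is replaced using the text its own group 1 captured.

':[uon]1[eam]1[eam]'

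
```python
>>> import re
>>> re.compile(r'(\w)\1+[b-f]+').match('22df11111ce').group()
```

'22df'

`re.match` only tries the pattern at the start of the string.
The match spans [0:4] → '22df'.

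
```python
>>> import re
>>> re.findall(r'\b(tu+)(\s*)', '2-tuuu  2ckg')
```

[('tuuu', '  ')]

Pattern: a word boundary (`\b`, zero-width); then the literal 't', then one or more of a literal 'u' (captured); then zero or more of whitespace (captured).
Matches: at [2:8] match 'tuuu  ', groups = ('tuuu', '  ').
`findall` packs the 2 group values into a tuple for every match.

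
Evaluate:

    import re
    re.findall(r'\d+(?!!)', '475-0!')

['475']

Because the assertion is negative and zero-width, positions next to the forbidden text are skipped.
`findall` yields the raw match text (1 of them) because the pattern has no groups.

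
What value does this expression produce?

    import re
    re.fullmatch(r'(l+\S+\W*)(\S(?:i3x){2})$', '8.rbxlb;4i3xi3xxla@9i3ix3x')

The pattern matches one or more of the literal 'l', then one or more of a non-whitespace character, then zero or more of a non-word character (captured); then a non-whitespace character, then the literal 'i3x' repeated 2 times (captured); then anchored at the end.
`re.fullmatch` requires the pattern to consume the entire string.
Here the pattern can't cover the whole string, so the call returns None.

None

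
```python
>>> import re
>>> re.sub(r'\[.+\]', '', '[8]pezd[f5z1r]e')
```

'e'

Matches: at [0:14] → '[8]pezd[f5z1r]'.
Every occurrence is swapped for ''.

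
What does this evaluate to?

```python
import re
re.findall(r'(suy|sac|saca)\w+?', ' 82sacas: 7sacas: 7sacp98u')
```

Branches in `(...|...)` are attempted left-to-right; the first branch that allows the whole pattern to succeed is taken.
Scanning left to right: at [3:7] match 'saca', group 1 = 'sac'; at [11:15] match 'saca', group 1 = 'sac'; at [19:23] match 'sacp', group 1 = 'sac'.
One capturing group, so `findall` returns just the captured substring from each match — 3 in all.

['sac', 'sac', 'sac']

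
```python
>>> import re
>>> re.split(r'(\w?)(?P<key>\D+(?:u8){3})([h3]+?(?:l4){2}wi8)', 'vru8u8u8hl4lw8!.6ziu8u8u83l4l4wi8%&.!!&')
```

['vru8u8u8hl4lw8!.', '6', 'ziu8u8u8', '3l4l4wi8', '%&.!!&']

The pattern matches optionally a word character (captured); then one or more of a non-digit, then the literal 'u8' repeated 3 times (captured as 'key'); then one or more of one of [h3] (lazy), then the literal 'l4' repeated 2 times, then the literal 'wi8' (captured).
Matches to split on: at [16:33] → '6ziu8u8u83l4l4wi8'.
The group in the pattern means `split` returns the separators' captures alongside the pieces.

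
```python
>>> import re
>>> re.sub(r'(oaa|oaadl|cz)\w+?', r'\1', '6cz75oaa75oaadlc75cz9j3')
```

'6cz5oaa5oaalc75czj3'

Branches in `(...|...)` are attempted left-to-right; the first branch that allows the whole pattern to succeed is taken.
Matches: at [1:4] → 'cz7'; at [5:9] → 'oaa7'; at [10:14] → 'oaad'; at [18:21] → 'cz9'.
The replacement refers to a captured group, so each match is rewritten using its own captured text.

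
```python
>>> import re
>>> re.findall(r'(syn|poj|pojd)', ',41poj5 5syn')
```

['poj', 'syn']

Matches: at [3:6] match 'poj', group 1 = 'poj'; at [9:12] match 'syn', group 1 = 'syn'.
One capturing group, so `findall` returns just the captured substring from each match — 2 in all.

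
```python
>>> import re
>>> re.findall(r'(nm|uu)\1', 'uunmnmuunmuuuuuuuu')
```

['nm', 'uu', 'uu']

The backreference `\1` re-matches whatever the first group consumed, character for character.
Walking the string: at [2:6] match 'nmnm', group 1 = 'nm'; at [10:14] match 'uuuu', group 1 = 'uu'; at [14:18] match 'uuuu', group 1 = 'uu'.
`findall` collects group 1 from each match (3 total).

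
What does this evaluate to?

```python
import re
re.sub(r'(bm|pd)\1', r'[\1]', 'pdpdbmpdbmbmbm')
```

'[pd]bmpd[bm]bm'

`\1` is not a pattern — it's the concrete string captured by group 1, re-applied verbatim.
Matches: at [0:4] → 'pdpd'; at [8:12] → 'bmbm'.
The replacement refers to a captured group, so each match is rewritten using its own captured text.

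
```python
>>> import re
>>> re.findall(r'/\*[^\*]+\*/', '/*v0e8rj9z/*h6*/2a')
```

['/*h6*/']

Matches: at [10:16] → '/*h6*/'.
`findall` yields the raw match text (1 of them) because the pattern has no groups.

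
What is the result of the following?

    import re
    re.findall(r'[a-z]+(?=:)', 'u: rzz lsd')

The positive lookaround only admits positions where the adjacent text matches; those characters stay outside the span.
Walking the string: at [0:1] → 'u'.
`findall` yields the raw match text (1 of them) because the pattern has no groups.

['u']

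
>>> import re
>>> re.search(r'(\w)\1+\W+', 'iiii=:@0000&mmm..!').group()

'iiii=:@'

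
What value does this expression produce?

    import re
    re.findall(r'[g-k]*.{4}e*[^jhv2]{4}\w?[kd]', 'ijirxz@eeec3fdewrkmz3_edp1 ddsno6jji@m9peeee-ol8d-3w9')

Pattern: zero or more of a character in [g-k], then exactly 4 of any character; then zero or more of a literal 'e'; then exactly 4 of any character except [jhv2], then optionally a word character, then one of [kd].
Scanning left to right: at [0:14] → 'ijirxz@eeec3fd'; at [14:24] → 'ewrkmz3_ed'; at [33:49] → 'jji@m9peeee-ol8d'.
No capturing groups, so `findall` returns the 3 full match strings.

['ijirxz@eeec3fd', 'ewrkmz3_ed', 'jji@m9peeee-ol8d']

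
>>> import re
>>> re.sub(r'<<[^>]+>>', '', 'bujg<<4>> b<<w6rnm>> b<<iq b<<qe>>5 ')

'bujg b b5 '

Matches: at [4:9] → '<<4>>'; at [11:20] → '<<w6rnm>>'; at [22:34] → '<<iq b<<qe>>'.
`sub` substitutes '' at each match site.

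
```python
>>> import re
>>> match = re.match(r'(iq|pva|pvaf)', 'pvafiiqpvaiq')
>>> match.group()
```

`|` is ordered: at each position the engine commits to the first alternative that works.
`re.match` only tries the pattern at the start of the string.
The match spans [0:3] → 'pva'.
Captured: group 1 = 'pva'.

'pva'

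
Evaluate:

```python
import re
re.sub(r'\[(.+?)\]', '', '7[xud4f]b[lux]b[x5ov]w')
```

Because the quantifier is non-greedy, it stops expanding at the earliest point where the rest of the pattern can succeed.
Each match is replaced by ''.

'7bbw'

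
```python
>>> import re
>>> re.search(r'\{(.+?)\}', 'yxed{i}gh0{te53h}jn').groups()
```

A non-greedy quantifier consumes as few characters as it can — just enough that the remainder of the pattern still matches from where it stops; whatever follows it matches normally.
`search` walks the string left to right and returns the first match it finds.
The match spans [4:7] → '{i}'.
Captured: group 1 = 'i'.

('i',)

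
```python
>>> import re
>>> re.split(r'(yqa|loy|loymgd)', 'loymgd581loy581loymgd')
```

['', 'loy', 'mgd581', 'loy', '581', 'loy', 'mgd']

Alternation tries branches left to right and keeps the first one that lets the overall match succeed at that position.
`re.split` interleaves the captured-group text with the surrounding fragments.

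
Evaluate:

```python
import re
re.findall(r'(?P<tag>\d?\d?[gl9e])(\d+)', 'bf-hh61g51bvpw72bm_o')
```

[('61g', '51')]

The pattern matches optionally a digit, then optionally a digit, then one of [gl9e] (captured as 'tag'); then one or more of a digit (captured).
Walking the string: at [5:10] match '61g51', groups = ('61g', '51').
Multiple groups make `findall` return tuples — one 2-tuple for the one match.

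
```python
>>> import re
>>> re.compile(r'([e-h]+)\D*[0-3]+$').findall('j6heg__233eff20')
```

['eff']

Because there's exactly one group, `findall` drops the full match and keeps group 1 from the one hit.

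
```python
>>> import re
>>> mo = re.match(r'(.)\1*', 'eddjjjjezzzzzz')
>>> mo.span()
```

(0, 1)

With `match`, the pattern is implicitly anchored at the beginning.
The match spans [0:1] → 'e'.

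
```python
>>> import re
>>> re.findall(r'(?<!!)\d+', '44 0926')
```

The negative lookahead/lookbehind blocks any match where the forbidden context is present.
With no groups in the pattern, `findall` gives back each whole match — 2 here.

['44', '0926']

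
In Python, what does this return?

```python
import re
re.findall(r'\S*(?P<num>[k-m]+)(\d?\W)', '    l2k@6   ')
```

[('k', '@')]

Pattern: zero or more of a non-whitespace character; then one or more of a character in [k-m] (captured as 'num'); then optionally a digit, then a non-word character (captured).
`findall` packs the 2 group values into a tuple for every match.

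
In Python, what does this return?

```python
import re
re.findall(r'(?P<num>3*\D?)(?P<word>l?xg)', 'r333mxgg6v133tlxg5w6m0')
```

The pattern matches zero or more of the literal '3', then optionally a non-digit (captured as 'num'); then optionally a literal 'l', then the literal 'xg' (captured as 'word').
Scanning left to right: at [1:7] match '333mxg', groups = ('333m', 'xg'); at [11:17] match '33tlxg', groups = ('33t', 'lxg').
Multiple groups make `findall` return tuples — one 2-tuple for each match.

[('333m', 'xg'), ('33t', 'lxg')]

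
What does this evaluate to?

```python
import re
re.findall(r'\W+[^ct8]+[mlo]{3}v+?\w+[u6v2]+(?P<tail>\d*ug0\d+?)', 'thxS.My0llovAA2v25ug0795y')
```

Pattern: one or more of a non-word character; then one or more of any character except [ct8]; then exactly 3 of one of [mlo], then one or more of a literal 'v' (lazy), then one or more of a word character; then one or more of one of [u6v2]; then zero or more of a digit, then the literal 'ug0', then one or more of a digit (lazy) (captured as 'tail').
With the lazy modifier that quantifier settles for the fewest repetitions that let the rest of the pattern succeed (the atoms after it are unaffected and can still be greedy).
Matches: at [4:22] match '.My0llovAA2v25ug07', group 1 = '5ug07'.
`findall` collects group 1 from the one match (1 total).

['5ug07']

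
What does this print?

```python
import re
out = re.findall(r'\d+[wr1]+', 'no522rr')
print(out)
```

['522rr']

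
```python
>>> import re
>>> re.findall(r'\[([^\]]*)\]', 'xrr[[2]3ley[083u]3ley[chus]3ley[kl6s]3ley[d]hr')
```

['[2', '083u', 'chus', 'kl6s', 'd']

Scanning left to right: at [3:7] match '[[2]', group 1 = '[2'; at [11:17] match '[083u]', group 1 = '083u'; at [21:27] match '[chus]', group 1 = 'chus'; at [31:37] match '[kl6s]', group 1 = 'kl6s'; at [41:44] match '[d]', group 1 = 'd'.
One capturing group, so `findall` returns just the captured substring from each match — 5 in all.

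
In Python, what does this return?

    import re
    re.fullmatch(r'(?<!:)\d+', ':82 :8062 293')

None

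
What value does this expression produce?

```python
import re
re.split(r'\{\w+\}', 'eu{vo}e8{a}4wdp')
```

Matches to split on: at [2:6] → '{vo}'; at [8:11] → '{a}'.
Splitting on the pattern gives 3 pieces.

['eu', 'e8', '4wdp']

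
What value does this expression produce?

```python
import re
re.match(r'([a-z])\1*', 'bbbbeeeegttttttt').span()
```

(0, 4)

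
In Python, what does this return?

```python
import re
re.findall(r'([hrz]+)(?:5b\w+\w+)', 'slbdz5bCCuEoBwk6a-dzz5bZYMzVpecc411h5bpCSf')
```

['z', 'zz']

The pattern matches one or more of one of [hrz] (captured); then the literal '5b', then one or more of a word character, then one or more of a word character (non-capturing group).
Matches: at [4:17] match 'z5bCCuEoBwk6a', group 1 = 'z'; at [19:42] match 'zz5bZYMzVpecc411h5bpCSf', group 1 = 'zz'.
`findall` collects group 1 from each match (2 total).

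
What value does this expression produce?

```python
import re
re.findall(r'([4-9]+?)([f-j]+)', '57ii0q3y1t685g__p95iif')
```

Pattern: one or more of a character in [4-9] (lazy) (captured); then one or more of a character in [f-j] (captured).
Walking the string: at [0:4] match '57ii', groups = ('57', 'ii'); at [10:14] match '685g', groups = ('685', 'g'); at [17:22] match '95iif', groups = ('95', 'iif').
2 groups means each result is a tuple of 2 captured strings — 3 here.

[('57', 'ii'), ('685', 'g'), ('95', 'iif')]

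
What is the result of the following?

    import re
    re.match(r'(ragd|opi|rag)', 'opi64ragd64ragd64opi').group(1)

`re.match` won't scan ahead — the pattern has to work from the very first character.
The match spans [0:3] → 'opi'.
Captured: group 1 = 'opi'.

'opi'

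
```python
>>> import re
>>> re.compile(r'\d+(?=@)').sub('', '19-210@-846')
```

'19-@-846'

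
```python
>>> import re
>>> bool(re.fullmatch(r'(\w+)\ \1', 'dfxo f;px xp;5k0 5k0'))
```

For `fullmatch`, every character of the input must be accounted for by the pattern.
Here the pattern can't cover the whole string, so the call returns None, and `bool(None)` is False.

False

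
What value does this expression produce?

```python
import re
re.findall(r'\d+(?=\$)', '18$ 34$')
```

['18', '34']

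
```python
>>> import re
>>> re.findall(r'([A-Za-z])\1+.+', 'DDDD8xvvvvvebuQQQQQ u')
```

`\1` has to match the exact text group 1 already captured.
With a single group, `findall` returns only what that group captured — 1 item.

['D']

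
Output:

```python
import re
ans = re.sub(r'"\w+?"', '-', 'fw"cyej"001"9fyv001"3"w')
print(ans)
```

fw-001-3"w

Matches: at [2:8] → '"cyej"'; at [11:20] → '"9fyv001"'.
Each match is replaced by '-'.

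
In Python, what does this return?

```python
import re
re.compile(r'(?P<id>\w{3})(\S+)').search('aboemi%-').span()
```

(0, 8)

Pattern: exactly 3 of a word character (captured as 'id'); then one or more of a non-whitespace character (captured).
`search` walks the string left to right and returns the first match it finds.
The match spans [0:8] → 'aboemi%-'.
Captured: group 1 = 'abo', group 2 = 'emi%-'.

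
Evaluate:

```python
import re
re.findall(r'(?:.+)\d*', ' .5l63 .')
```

The pattern matches one or more of any character (non-capturing group); then zero or more of a digit.
Scanning left to right: at [0:8] → ' .5l63 .'.
No capturing groups, so `findall` returns the 1 full match string.

[' .5l63 .']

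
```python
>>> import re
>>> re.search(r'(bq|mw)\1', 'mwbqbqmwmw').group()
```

'bqbq'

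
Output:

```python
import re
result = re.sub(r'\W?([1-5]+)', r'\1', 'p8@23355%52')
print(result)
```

Each match is replaced using the text its own group 1 captured.

p82335552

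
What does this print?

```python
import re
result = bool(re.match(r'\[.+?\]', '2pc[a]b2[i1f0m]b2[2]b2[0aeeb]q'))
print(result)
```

False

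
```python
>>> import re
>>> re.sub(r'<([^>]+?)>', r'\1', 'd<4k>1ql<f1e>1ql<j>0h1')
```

'd4k1qlf1e1qlj0h1'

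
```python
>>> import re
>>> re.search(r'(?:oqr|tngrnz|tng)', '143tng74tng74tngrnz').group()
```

'tng'

`re.search` scans for the first position where the pattern succeeds.
The match spans [3:6] → 'tng'.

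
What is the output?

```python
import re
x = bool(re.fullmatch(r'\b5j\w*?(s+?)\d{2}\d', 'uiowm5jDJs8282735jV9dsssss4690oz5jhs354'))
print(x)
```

False

`re.fullmatch` is like wrapping the pattern in `^…$` (in single-line mode).
Here there's no way to consume every character, so the call returns None, and `bool(None)` is False.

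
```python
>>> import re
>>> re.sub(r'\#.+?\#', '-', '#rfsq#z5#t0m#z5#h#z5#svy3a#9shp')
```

The `?` after the quantifier makes it lazy — it takes as little as possible before letting the rest of the pattern try.
Every occurrence is swapped for '-'.

'-z5-z5-z5-9shp'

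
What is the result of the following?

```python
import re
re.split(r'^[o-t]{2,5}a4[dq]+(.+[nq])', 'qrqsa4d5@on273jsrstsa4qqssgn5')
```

This matches anchored at the start of the string; then 2 to 5 of a character in [o-t], then the literal 'a4'; then one or more of one of [dq]; then one or more of any character, then one of [nq] (captured).
Matches to split on: at [0:28] → 'qrqsa4d5@on273jsrstsa4qqssgn'.
The group in the pattern means `split` returns the separators' captures alongside the pieces.

['', '5@on273jsrstsa4qqssgn', '5']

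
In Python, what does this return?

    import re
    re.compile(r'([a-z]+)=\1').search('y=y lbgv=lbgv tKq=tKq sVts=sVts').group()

The backreference `\1` re-matches whatever the first group consumed, character for character.
`re.search` scans for the first position where the pattern succeeds.
The match spans [0:3] → 'y=y'.
Captured: group 1 = 'y'.

'y=y'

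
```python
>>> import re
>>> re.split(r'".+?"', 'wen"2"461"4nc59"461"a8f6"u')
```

['wen', '461', '461', 'u']

A non-greedy quantifier consumes as few characters as it can — just enough that the remainder of the pattern still matches from where it stops; whatever follows it matches normally.
Matches to split on: at [3:6] → '"2"'; at [9:16] → '"4nc59"'; at [19:25] → '"a8f6"'.
The string is cut at each match, leaving 4 pieces.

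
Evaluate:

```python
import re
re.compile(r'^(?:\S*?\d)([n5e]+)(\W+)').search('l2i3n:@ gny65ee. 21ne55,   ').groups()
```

('n', ':@ ')

Pattern: anchored at the start of the string; then zero or more of a non-whitespace character (lazy), then a digit (non-capturing group); then one or more of one of [n5e] (captured); then one or more of a non-word character (captured).
`re.search` tries every starting position until one works.
The match spans [0:8] → 'l2i3n:@ '.
Captured: group 1 = 'n', group 2 = ':@ '.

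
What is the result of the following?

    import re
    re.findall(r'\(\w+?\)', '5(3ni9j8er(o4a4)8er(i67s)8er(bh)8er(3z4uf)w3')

['(o4a4)', '(i67s)', '(bh)', '(3z4uf)']

Scanning left to right: at [10:16] → '(o4a4)'; at [19:25] → '(i67s)'; at [28:32] → '(bh)'; at [35:42] → '(3z4uf)'.
No capturing groups, so `findall` returns the 4 full match strings.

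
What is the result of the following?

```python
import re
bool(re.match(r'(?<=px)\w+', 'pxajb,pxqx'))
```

False

Because the assertion is zero-width, the text it checks is not consumed and won't appear in the result.
`match` is anchored at position 0; if the pattern doesn't fit there, it returns None.
Here position 0 doesn't satisfy it, so the call returns None, and `bool(None)` is False.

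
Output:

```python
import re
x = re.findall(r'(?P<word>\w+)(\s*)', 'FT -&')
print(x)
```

This matches one or more of a word character (captured as 'word'); then zero or more of whitespace (captured).
2 groups means the one result is a tuple of 2 captured strings — 1 here.

[('FT', ' ')]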